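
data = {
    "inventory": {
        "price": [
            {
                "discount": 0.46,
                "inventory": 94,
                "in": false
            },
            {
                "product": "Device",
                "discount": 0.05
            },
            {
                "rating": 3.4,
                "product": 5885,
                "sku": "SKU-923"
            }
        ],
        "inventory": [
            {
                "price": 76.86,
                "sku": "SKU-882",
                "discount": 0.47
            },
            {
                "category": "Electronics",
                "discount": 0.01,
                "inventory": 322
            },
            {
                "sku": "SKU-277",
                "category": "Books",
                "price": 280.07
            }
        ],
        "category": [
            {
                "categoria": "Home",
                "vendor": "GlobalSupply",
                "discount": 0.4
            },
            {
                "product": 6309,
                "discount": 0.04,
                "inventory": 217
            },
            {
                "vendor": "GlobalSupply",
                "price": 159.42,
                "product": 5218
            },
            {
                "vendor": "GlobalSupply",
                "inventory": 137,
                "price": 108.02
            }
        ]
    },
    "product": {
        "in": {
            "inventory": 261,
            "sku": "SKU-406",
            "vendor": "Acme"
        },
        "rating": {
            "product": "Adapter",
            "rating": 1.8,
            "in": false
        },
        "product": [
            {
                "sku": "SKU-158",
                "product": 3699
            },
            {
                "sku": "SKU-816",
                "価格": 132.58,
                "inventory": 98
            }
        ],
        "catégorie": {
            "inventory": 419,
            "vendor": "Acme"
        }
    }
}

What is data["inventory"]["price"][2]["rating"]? 3.4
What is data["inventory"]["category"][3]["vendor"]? "GlobalSupply"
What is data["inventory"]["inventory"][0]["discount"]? 0.47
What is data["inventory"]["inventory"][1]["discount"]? 0.01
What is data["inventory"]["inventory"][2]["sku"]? "SKU-277"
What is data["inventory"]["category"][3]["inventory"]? 137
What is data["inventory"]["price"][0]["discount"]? 0.46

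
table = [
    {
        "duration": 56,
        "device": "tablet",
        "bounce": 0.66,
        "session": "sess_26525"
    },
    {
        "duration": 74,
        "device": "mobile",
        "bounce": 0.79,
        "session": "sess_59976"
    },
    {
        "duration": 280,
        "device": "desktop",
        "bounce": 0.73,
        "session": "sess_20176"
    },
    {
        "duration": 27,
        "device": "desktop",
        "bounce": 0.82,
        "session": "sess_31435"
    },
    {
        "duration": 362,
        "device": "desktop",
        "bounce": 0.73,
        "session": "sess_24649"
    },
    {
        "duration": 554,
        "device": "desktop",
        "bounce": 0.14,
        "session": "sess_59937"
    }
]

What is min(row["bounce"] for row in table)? 0.14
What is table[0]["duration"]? 56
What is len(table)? 6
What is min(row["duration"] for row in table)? 27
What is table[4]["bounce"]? 0.73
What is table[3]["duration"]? 27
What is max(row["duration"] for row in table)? 554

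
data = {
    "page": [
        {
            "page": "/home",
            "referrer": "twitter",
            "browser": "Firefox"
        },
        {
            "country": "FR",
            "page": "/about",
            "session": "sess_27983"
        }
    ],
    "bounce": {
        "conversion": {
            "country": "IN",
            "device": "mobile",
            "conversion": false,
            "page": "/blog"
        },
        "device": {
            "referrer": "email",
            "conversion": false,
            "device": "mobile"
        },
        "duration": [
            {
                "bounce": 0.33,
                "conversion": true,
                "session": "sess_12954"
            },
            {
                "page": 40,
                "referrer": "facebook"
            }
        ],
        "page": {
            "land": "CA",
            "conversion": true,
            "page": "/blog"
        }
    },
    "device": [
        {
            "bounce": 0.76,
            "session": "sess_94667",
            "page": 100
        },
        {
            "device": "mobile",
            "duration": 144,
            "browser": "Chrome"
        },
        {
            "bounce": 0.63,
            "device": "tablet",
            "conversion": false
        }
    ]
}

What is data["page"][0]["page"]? "/home"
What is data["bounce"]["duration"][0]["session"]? "sess_12954"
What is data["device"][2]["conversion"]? False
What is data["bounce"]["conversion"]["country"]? "IN"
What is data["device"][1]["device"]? "mobile"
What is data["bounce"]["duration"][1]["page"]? 40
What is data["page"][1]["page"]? "/about"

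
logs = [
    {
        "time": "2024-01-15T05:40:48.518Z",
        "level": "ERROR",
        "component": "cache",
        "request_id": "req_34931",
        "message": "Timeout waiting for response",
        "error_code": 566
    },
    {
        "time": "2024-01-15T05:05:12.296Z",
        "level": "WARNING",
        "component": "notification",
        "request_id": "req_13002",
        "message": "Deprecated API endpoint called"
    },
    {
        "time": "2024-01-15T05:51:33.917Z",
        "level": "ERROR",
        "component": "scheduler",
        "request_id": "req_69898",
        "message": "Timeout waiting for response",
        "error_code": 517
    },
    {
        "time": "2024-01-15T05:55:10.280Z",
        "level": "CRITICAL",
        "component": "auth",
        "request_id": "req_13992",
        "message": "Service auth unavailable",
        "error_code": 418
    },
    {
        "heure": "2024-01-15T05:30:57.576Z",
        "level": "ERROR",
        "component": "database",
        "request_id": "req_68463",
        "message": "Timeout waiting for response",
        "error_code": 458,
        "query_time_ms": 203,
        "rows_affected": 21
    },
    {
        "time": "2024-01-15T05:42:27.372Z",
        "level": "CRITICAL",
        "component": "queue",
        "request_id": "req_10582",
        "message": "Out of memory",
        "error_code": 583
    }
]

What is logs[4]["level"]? "ERROR"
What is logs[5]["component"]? "queue"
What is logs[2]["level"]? "ERROR"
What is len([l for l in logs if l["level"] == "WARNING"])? 1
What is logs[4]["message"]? "Timeout waiting for response"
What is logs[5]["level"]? "CRITICAL"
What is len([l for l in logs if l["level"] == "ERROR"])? 3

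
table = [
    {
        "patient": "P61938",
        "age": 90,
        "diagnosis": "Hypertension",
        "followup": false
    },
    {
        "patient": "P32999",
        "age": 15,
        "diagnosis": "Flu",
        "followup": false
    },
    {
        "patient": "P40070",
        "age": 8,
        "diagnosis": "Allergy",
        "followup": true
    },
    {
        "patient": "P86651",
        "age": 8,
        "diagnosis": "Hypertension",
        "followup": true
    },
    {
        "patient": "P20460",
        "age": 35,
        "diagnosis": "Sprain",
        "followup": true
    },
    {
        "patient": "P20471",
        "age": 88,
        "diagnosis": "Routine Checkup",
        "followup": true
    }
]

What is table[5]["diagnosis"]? "Routine Checkup"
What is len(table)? 6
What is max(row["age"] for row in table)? 90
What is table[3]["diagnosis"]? "Hypertension"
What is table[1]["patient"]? "P32999"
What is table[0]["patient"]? "P61938"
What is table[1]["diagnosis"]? "Flu"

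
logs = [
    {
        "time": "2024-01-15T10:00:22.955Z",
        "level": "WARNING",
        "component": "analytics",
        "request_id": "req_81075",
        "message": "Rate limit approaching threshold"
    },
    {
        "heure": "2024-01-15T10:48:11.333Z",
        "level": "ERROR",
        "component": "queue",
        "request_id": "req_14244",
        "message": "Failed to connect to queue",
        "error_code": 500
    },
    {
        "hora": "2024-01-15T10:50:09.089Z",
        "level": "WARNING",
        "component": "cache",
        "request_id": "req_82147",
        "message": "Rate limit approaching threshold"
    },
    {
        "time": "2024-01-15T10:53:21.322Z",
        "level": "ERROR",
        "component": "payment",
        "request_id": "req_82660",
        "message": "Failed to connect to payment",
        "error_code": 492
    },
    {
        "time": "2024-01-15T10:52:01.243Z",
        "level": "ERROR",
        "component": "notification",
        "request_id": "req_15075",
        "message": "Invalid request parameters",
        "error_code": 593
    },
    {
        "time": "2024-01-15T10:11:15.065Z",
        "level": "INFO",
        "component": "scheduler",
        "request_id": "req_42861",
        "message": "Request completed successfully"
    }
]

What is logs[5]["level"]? "INFO"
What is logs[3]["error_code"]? 492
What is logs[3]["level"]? "ERROR"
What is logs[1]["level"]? "ERROR"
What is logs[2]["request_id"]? "req_82147"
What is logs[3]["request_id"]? "req_82660"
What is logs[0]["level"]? "WARNING"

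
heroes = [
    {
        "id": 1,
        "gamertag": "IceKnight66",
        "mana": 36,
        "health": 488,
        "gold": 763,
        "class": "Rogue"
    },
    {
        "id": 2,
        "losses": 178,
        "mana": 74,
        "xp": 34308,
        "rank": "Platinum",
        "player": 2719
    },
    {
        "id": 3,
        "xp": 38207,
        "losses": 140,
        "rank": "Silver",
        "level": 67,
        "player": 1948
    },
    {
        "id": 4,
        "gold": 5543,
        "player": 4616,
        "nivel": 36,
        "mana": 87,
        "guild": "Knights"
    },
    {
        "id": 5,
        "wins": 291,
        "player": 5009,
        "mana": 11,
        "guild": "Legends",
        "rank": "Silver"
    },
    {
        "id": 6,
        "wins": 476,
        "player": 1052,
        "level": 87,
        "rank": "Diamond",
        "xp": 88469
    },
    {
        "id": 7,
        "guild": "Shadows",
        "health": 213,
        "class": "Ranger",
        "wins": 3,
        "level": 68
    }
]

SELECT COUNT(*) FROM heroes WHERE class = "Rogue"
1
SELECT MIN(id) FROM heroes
1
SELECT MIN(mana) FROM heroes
11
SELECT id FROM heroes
[1, 2, 3, 4, 5, 6, 7]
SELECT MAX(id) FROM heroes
7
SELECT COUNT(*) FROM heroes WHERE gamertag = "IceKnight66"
1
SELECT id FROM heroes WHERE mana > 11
[1, 2, 4]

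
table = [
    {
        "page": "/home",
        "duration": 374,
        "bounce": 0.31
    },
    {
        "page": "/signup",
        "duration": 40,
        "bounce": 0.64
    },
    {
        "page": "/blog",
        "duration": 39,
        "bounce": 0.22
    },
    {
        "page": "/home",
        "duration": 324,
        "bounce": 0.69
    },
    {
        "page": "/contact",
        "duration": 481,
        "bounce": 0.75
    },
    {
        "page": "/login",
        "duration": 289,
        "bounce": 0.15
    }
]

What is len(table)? 6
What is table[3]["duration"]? 324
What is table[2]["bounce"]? 0.22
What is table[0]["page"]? "/home"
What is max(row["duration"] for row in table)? 481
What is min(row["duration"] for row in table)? 39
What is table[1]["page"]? "/signup"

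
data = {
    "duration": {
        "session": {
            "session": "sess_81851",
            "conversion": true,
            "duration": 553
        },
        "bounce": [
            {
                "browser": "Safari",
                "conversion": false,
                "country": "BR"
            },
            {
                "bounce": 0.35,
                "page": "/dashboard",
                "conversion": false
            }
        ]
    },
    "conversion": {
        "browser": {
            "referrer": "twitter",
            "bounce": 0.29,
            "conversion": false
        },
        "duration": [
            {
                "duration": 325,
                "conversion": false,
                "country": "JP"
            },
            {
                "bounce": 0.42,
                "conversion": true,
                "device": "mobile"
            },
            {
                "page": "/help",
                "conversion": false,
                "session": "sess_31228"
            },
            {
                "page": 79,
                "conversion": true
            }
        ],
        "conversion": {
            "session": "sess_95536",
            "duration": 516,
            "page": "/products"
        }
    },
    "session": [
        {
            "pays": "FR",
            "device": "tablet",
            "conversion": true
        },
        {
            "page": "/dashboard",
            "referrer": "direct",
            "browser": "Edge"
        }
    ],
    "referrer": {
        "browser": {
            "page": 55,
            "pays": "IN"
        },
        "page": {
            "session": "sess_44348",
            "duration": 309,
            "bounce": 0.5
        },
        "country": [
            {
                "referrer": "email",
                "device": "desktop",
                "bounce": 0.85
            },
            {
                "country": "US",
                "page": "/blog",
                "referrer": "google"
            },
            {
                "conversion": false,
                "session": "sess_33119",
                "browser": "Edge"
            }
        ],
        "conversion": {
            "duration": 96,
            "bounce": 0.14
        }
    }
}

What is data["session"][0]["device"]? "tablet"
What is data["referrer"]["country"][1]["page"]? "/blog"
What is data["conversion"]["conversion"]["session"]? "sess_95536"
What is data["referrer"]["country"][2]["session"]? "sess_33119"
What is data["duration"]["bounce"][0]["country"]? "BR"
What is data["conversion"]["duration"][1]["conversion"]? True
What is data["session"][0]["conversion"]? True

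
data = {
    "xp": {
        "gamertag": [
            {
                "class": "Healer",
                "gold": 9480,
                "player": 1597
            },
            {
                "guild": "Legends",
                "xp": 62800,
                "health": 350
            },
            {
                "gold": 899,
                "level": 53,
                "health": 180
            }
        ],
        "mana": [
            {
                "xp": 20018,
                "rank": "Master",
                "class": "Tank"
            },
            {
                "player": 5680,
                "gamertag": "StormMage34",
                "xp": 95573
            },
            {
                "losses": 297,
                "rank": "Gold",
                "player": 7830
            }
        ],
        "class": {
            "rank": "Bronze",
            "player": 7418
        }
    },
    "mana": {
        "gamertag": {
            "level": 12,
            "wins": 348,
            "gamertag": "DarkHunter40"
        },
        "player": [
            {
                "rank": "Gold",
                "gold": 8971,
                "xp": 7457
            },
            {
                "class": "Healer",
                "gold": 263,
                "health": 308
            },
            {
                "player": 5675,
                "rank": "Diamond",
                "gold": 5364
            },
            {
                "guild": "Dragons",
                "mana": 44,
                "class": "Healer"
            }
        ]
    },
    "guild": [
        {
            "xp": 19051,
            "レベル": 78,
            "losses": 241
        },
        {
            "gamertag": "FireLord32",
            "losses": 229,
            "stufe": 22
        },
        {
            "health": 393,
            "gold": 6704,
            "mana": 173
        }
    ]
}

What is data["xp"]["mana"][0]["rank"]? "Master"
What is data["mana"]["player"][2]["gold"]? 5364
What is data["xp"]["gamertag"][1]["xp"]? 62800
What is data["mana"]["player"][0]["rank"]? "Gold"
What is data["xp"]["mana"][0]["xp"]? 20018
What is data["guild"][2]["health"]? 393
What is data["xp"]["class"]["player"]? 7418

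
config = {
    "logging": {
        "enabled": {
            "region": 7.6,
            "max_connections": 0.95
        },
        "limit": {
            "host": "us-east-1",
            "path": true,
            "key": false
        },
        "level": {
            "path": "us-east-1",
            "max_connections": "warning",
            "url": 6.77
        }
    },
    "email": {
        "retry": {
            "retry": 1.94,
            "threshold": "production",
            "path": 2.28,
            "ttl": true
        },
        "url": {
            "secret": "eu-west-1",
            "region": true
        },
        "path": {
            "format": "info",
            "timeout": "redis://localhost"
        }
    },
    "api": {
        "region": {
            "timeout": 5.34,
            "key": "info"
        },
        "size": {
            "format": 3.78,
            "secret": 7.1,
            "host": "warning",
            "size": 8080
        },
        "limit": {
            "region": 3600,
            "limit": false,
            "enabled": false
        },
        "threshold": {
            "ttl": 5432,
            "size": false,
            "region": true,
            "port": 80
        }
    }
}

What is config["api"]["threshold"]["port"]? 80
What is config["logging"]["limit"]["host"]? "us-east-1"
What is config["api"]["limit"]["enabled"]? False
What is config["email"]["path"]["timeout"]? "redis://localhost"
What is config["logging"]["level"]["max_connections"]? "warning"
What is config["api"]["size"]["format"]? 3.78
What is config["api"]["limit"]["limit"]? False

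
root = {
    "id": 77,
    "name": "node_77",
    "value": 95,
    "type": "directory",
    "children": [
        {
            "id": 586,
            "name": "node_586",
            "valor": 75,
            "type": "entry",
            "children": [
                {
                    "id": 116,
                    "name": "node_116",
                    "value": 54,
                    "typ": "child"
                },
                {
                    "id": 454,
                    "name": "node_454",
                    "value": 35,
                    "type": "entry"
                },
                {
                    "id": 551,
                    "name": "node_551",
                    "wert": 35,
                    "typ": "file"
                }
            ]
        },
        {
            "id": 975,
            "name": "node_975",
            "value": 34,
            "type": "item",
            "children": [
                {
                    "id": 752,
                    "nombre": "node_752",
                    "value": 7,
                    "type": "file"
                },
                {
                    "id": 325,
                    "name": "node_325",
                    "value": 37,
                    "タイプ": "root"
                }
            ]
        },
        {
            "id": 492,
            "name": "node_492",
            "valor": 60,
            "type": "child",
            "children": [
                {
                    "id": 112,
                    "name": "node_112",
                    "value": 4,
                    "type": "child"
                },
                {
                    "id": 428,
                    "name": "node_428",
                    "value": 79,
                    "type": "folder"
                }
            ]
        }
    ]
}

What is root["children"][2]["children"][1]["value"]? 79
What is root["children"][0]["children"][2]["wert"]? 35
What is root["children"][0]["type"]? "entry"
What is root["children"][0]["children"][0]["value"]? 54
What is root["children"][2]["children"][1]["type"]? "folder"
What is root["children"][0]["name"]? "node_586"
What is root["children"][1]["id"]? 975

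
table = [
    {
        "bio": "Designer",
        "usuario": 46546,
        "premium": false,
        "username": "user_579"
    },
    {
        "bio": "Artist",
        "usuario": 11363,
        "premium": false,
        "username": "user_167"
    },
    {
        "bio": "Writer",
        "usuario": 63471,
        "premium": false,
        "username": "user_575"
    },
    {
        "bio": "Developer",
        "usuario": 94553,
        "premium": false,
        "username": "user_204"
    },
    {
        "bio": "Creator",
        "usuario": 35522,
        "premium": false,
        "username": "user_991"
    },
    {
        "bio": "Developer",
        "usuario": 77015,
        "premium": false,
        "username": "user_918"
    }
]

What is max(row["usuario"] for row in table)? 94553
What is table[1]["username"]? "user_167"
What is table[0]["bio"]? "Designer"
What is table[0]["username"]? "user_579"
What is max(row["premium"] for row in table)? False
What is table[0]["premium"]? False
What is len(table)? 6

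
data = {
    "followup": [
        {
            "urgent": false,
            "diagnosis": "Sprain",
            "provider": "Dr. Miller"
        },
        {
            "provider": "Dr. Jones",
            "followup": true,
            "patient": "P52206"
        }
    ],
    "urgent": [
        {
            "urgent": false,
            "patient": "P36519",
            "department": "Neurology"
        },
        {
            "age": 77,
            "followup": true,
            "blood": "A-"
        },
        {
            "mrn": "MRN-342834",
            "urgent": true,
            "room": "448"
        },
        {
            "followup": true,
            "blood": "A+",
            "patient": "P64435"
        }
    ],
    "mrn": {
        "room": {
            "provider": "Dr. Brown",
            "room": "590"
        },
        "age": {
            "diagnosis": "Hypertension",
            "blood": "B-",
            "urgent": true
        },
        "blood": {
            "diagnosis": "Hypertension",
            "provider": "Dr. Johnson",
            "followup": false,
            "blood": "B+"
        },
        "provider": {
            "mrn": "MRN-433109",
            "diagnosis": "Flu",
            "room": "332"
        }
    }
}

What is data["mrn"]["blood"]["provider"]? "Dr. Johnson"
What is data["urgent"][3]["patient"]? "P64435"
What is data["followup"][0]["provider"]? "Dr. Miller"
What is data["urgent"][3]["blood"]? "A+"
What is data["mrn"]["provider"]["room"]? "332"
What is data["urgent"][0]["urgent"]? False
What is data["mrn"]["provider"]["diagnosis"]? "Flu"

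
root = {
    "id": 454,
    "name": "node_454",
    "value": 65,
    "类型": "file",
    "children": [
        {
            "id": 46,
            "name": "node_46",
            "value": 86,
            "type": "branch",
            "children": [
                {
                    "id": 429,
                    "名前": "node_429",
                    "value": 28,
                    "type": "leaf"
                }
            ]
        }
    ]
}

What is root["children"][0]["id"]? 46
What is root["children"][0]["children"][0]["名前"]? "node_429"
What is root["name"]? "node_454"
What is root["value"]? 65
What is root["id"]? 454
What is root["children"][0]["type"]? "branch"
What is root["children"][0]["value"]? 86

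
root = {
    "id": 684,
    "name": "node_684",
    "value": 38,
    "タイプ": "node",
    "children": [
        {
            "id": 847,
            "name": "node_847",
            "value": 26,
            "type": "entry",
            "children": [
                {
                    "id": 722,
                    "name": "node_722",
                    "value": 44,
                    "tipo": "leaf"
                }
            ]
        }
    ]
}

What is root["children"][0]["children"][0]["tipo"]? "leaf"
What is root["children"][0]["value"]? 26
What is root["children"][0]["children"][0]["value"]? 44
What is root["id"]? 684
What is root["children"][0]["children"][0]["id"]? 722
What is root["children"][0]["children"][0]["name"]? "node_722"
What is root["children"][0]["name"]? "node_847"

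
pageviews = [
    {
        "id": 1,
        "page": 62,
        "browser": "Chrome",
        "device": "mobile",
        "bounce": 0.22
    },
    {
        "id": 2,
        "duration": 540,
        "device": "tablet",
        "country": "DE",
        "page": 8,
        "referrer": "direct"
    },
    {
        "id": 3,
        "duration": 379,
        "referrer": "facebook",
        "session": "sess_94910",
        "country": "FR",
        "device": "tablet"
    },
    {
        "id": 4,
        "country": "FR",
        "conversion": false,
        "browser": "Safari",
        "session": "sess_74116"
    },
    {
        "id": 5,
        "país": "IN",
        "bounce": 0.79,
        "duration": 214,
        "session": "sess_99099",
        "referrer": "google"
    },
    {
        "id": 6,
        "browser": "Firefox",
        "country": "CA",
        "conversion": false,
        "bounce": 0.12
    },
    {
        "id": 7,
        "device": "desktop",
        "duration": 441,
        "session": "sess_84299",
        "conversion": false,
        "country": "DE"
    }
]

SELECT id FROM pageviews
[1, 2, 3, 4, 5, 6, 7]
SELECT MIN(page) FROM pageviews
8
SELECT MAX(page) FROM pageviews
62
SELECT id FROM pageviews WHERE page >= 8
[1, 2]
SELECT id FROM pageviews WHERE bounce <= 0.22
[1, 6]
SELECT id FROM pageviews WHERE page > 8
[1]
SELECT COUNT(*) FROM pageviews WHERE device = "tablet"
2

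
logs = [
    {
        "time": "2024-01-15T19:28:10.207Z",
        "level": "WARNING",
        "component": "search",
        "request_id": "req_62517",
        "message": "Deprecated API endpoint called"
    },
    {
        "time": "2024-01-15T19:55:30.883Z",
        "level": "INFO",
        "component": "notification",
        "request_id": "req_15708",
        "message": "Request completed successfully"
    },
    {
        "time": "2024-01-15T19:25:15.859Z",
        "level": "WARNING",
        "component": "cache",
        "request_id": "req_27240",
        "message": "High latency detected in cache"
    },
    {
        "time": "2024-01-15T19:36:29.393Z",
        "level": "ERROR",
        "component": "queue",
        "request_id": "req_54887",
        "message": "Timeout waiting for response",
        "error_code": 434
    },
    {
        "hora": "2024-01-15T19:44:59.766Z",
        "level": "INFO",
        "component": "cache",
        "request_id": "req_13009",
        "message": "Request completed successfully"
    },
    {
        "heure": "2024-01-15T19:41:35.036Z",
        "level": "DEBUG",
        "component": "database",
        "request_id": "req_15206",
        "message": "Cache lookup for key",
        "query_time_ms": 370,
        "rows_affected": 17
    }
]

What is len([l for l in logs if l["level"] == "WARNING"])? 2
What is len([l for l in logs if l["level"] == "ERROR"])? 1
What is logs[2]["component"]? "cache"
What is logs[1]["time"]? "2024-01-15T19:55:30.883Z"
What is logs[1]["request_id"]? "req_15708"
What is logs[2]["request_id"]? "req_27240"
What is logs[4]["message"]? "Request completed successfully"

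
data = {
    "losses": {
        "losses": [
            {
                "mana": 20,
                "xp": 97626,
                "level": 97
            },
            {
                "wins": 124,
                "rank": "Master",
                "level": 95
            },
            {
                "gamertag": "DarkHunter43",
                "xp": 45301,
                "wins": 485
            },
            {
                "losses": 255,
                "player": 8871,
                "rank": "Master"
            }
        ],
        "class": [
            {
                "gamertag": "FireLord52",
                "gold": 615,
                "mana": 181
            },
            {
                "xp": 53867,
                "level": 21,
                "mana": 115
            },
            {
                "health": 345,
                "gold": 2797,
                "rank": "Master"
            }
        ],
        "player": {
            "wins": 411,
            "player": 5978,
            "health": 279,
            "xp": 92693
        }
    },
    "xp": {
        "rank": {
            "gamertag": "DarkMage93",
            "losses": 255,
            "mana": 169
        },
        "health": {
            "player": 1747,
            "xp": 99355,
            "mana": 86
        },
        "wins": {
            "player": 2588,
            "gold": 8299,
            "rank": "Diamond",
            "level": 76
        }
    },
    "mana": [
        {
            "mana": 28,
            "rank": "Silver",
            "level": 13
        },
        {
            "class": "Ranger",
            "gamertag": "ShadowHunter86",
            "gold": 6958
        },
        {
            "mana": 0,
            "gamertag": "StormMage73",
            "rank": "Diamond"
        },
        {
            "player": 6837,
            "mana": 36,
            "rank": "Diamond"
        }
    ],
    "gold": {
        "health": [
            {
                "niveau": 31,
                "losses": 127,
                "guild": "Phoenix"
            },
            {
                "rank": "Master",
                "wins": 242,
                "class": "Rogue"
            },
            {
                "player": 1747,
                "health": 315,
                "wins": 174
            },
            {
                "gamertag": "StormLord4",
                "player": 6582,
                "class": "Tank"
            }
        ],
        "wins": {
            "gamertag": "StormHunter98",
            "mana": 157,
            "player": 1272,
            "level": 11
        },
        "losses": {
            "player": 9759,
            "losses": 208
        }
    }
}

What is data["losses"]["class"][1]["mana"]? 115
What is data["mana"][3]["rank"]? "Diamond"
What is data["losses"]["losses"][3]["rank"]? "Master"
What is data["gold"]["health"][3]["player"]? 6582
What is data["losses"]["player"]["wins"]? 411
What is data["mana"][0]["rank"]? "Silver"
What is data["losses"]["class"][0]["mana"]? 181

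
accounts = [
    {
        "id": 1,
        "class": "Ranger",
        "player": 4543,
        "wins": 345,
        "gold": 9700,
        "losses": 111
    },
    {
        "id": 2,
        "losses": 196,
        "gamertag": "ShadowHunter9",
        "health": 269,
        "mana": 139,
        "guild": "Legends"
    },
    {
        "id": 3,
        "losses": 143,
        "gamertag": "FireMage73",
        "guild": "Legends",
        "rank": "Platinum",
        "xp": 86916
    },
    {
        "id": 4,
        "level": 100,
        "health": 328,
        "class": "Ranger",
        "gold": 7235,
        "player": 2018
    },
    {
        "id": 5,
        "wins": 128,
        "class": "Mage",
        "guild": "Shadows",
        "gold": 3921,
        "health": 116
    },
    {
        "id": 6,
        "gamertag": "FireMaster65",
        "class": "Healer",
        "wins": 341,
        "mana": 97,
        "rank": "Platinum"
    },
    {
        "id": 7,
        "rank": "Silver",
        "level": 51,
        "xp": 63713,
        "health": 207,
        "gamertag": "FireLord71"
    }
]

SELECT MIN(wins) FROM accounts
128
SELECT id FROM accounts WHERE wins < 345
[5, 6]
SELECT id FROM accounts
[1, 2, 3, 4, 5, 6, 7]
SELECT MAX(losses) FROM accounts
196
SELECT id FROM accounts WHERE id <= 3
[1, 2, 3]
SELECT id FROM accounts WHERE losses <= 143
[1, 3]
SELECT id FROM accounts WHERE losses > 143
[2]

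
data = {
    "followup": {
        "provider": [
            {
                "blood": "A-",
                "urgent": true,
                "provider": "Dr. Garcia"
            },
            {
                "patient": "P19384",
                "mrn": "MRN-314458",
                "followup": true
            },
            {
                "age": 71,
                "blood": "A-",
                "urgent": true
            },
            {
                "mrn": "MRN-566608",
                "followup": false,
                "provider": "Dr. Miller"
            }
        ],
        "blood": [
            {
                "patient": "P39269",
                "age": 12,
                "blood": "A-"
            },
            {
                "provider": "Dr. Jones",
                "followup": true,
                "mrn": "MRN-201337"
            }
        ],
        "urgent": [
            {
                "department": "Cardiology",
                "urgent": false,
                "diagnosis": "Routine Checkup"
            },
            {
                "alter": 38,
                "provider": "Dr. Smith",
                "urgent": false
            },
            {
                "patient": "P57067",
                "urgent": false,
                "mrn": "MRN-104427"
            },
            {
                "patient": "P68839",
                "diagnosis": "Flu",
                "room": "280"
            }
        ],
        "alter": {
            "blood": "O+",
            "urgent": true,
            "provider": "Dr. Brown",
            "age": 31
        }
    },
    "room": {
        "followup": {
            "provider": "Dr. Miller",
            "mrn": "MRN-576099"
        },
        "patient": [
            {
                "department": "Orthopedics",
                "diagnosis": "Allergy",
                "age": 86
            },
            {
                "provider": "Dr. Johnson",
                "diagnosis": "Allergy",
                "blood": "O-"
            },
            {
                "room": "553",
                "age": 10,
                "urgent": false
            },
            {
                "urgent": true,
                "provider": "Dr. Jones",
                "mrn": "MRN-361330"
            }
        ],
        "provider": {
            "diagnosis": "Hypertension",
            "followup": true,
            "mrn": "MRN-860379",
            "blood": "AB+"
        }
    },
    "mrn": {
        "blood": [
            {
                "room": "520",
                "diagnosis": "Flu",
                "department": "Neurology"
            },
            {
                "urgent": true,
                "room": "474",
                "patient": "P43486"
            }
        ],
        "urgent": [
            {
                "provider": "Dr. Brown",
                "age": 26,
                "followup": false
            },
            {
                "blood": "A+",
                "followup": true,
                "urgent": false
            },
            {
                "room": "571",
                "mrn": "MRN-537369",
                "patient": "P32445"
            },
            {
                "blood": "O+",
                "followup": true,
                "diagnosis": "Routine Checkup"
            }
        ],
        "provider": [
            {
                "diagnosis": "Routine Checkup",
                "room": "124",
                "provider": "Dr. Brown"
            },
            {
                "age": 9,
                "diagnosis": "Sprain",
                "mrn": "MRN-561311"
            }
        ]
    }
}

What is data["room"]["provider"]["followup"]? True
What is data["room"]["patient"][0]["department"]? "Orthopedics"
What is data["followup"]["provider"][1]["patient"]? "P19384"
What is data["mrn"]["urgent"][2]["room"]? "571"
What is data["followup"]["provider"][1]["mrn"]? "MRN-314458"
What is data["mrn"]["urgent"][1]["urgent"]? False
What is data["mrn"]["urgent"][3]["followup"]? True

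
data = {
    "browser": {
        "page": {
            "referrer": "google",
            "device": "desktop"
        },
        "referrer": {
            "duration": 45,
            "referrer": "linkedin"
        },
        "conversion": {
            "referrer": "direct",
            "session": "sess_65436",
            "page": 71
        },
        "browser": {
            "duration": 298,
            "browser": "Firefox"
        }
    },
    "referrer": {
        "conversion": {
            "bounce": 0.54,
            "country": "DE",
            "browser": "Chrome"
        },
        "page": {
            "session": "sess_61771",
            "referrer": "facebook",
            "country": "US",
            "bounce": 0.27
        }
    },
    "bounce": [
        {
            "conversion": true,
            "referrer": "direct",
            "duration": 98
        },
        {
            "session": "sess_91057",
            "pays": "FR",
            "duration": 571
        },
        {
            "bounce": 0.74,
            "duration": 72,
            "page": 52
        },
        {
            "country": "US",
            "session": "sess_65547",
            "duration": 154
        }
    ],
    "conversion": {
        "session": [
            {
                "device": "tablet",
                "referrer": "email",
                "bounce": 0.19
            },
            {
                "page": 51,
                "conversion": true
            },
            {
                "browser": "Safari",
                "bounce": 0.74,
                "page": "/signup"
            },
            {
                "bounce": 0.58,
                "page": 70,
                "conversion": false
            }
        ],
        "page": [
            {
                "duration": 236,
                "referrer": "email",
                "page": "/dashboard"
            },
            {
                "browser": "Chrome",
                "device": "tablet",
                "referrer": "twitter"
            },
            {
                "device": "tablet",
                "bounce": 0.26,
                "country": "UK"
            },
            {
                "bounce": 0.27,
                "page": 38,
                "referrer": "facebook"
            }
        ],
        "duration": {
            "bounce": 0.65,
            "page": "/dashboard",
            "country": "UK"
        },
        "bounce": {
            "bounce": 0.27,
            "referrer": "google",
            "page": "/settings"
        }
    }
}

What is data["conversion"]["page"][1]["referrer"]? "twitter"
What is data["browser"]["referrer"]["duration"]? 45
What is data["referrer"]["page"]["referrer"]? "facebook"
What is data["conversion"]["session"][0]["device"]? "tablet"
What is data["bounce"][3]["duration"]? 154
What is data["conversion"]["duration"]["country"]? "UK"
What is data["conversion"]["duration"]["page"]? "/dashboard"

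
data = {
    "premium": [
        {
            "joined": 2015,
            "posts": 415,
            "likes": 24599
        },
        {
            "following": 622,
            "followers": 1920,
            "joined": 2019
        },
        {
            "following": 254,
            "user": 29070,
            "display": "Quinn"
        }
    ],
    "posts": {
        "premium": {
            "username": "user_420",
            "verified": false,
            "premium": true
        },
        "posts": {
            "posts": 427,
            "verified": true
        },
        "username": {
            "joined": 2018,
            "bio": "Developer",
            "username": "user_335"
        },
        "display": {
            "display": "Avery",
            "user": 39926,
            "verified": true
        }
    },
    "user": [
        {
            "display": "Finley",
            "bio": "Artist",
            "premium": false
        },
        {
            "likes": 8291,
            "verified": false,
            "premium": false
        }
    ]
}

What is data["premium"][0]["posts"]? 415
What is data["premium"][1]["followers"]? 1920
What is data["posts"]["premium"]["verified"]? False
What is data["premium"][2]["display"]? "Quinn"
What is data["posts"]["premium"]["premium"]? True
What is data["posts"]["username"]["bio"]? "Developer"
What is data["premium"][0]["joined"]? 2015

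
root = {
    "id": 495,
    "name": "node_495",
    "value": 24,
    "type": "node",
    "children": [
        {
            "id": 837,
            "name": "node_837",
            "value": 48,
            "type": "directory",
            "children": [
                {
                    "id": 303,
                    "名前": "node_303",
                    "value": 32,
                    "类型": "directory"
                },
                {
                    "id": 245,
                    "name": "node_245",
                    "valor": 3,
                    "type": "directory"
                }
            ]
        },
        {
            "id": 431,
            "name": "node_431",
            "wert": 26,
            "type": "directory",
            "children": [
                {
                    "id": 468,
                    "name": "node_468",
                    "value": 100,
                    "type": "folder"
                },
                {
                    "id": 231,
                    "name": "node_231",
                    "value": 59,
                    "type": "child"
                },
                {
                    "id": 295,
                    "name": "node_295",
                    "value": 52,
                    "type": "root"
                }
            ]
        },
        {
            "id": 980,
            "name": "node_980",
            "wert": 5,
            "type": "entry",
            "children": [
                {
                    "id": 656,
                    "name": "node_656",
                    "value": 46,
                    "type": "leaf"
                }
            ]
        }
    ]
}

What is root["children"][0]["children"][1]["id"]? 245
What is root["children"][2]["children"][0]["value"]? 46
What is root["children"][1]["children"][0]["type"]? "folder"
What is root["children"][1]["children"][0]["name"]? "node_468"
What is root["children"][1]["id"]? 431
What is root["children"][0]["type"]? "directory"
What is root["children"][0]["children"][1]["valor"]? 3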